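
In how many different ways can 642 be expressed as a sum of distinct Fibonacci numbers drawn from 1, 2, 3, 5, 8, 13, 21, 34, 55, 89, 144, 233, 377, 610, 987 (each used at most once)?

16

642 = 610+21+8+3 = 610+21+8+2+1 = 377+233+21+8+3 = 610+21+5+3+2+1 = … (12 more), for 16 in all.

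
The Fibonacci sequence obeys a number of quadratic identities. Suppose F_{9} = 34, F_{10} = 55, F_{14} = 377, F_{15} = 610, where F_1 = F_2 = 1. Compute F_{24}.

46368

By the addition formula F_{m+n} = F_m F_{n+1} + F_{m−1} F_n with m=10, n=14: F_{24} = 55·610 + 34·377 = 33550 + 12818 = 46368.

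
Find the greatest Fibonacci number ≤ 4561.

4181

4181 ≤ 4561 < 6765, so the largest Fibonacci number not exceeding 4561 is 4181.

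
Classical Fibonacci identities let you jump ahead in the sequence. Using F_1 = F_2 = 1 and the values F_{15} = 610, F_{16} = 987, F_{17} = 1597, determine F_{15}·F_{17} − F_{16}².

610·1597 − 987² = 974170 − 974169 = 1. (Cassini's identity: F_{k−1}F_{k+1} − F_k² = (−1)^k.)

1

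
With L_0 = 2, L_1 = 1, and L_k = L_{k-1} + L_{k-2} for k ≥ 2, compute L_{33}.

Iterating the recurrence up to L_{27} = 439204 and L_{26} = 271443:
L_{28} = L_{27} + L_{26} = 439204 + 271443 = 710647
L_{29} = L_{28} + L_{27} = 710647 + 439204 = 1149851
L_{30} = L_{29} + L_{28} = 1149851 + 710647 = 1860498
L_{31} = L_{30} + L_{29} = 1860498 + 1149851 = 3010349
L_{32} = L_{31} + L_{30} = 3010349 + 1860498 = 4870847
L_{33} = L_{32} + L_{31} = 4870847 + 3010349 = 7881196

7881196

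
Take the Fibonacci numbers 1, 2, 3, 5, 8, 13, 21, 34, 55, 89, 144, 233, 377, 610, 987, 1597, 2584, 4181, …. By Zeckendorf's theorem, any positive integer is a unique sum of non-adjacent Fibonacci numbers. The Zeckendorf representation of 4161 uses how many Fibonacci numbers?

Greedy algorithm:
largest Fibonacci ≤ 4161 is 2584; 4161 − 2584 = 1577
largest Fibonacci ≤ 1577 is 987; 1577 − 987 = 590
largest Fibonacci ≤ 590 is 377; 590 − 377 = 213
largest Fibonacci ≤ 213 is 144; 213 − 144 = 69
largest Fibonacci ≤ 69 is 55; 69 − 55 = 14
largest Fibonacci ≤ 14 is 13; 14 − 13 = 1
largest Fibonacci ≤ 1 is 1; 1 − 1 = 0
4161 = 2584 + 987 + 377 + 144 + 55 + 13 + 1, which has 7 terms.

7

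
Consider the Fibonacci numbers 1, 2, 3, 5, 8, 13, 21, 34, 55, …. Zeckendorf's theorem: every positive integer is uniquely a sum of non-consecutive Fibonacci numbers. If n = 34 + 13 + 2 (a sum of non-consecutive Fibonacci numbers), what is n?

49

34 + 13 + 2 = 49.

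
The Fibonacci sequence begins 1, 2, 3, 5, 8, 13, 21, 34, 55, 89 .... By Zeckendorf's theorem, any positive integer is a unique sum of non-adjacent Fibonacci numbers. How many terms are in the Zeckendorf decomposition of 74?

4

55 ≤ 74 < 89, so take 55; remainder 19
13 ≤ 19 < 21, so take 13; remainder 6
5 ≤ 6 < 8, so take 5; remainder 1
1 ≤ 1 < 2, so take 1; remainder 0
74 = 55 + 13 + 5 + 1, which has 4 terms.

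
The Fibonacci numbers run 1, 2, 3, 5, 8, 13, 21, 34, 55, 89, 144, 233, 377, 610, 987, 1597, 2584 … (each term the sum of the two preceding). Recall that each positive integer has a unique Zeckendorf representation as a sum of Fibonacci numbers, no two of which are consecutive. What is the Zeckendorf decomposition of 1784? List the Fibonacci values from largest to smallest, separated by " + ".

Repeatedly subtract the largest Fibonacci number that fits:
subtract 1597 from 1784: 187 remains
subtract 144 from 187: 43 remains
subtract 34 from 43: 9 remains
subtract 8 from 9: 1 remains
subtract 1 from 1: 0 remains
So 1784 = 1597 + 144 + 34 + 8 + 1, with no two terms consecutive in the sequence.

1597 + 144 + 34 + 8 + 1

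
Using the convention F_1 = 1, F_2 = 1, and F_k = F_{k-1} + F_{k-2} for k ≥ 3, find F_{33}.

Iterating the recurrence up to F_{25} = 75025 and F_{24} = 46368:
F_{26} = F_{25} + F_{24} = 75025 + 46368 = 121393
F_{27} = F_{26} + F_{25} = 121393 + 75025 = 196418
F_{28} = F_{27} + F_{26} = 196418 + 121393 = 317811
F_{29} = F_{28} + F_{27} = 317811 + 196418 = 514229
F_{30} = F_{29} + F_{28} = 514229 + 317811 = 832040
F_{31} = F_{30} + F_{29} = 832040 + 514229 = 1346269
F_{32} = F_{31} + F_{30} = 1346269 + 832040 = 2178309
F_{33} = F_{32} + F_{31} = 2178309 + 1346269 = 3524578

3524578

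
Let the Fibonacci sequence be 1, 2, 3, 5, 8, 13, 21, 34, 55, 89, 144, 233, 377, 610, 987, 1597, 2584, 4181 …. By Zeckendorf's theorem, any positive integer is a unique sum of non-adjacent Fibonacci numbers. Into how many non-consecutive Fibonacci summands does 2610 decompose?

3

2610: greatest Fibonacci not exceeding it is 2584, leaving 26
26: greatest Fibonacci not exceeding it is 21, leaving 5
5: greatest Fibonacci not exceeding it is 5, leaving 0
2610 = 2584 + 21 + 5, which has 3 terms.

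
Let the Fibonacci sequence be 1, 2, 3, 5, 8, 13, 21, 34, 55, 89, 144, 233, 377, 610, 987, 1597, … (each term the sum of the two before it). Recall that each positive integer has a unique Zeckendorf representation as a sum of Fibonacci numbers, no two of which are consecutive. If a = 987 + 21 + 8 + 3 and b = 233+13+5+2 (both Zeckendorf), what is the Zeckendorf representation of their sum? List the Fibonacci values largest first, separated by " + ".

987 + 233 + 34 + 13 + 5

The two numbers are 1019 and 253, so their sum is 1272.
largest Fibonacci ≤ 1272 is 987; 1272 − 987 = 285
largest Fibonacci ≤ 285 is 233; 285 − 233 = 52
largest Fibonacci ≤ 52 is 34; 52 − 34 = 18
largest Fibonacci ≤ 18 is 13; 18 − 13 = 5
largest Fibonacci ≤ 5 is 5; 5 − 5 = 0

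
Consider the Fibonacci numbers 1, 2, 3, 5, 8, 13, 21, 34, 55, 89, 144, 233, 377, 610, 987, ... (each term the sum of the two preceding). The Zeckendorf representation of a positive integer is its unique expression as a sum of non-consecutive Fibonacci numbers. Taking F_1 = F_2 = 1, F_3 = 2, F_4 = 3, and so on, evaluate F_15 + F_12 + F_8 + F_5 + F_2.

781

F_15 + F_12 + F_8 + F_5 + F_2 = 610 + 144 + 21 + 5 + 1 = 781.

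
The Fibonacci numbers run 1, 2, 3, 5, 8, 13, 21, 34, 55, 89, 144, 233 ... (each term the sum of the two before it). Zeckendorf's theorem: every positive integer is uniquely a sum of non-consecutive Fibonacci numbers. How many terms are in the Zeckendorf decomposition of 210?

Greedy algorithm:
144 ≤ 210 < 233, so take 144; remainder 66
55 ≤ 66 < 89, so take 55; remainder 11
8 ≤ 11 < 13, so take 8; remainder 3
3 ≤ 3 < 5, so take 3; remainder 0
210 = 144 + 55 + 8 + 3, which has 4 terms.

4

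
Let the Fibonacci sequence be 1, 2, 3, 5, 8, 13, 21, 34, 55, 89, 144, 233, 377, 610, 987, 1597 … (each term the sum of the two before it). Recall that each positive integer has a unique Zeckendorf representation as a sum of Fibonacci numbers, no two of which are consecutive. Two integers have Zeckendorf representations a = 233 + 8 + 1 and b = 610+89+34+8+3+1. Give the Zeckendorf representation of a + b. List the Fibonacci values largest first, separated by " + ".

987

The two numbers are 242 and 745, so their sum is 987.
take 987 (≤ 987); 987 − 987 = 0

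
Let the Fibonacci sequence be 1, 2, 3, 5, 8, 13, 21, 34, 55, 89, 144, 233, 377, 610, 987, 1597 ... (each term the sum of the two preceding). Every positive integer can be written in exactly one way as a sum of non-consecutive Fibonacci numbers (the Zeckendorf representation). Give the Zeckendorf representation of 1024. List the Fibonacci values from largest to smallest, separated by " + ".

take 987 (≤ 1024); 1024 − 987 = 37
take 34 (≤ 37); 37 − 34 = 3
take 3 (≤ 3); 3 − 3 = 0
So 1024 = 987 + 34 + 3, with no two terms consecutive in the sequence.

987 + 34 + 3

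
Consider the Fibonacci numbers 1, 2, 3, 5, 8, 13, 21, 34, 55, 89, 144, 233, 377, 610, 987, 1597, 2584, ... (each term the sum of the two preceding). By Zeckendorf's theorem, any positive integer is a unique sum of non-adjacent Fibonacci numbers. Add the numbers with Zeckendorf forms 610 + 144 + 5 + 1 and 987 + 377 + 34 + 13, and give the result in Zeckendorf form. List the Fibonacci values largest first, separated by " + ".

The two numbers are 760 and 1411, so their sum is 2171.
Greedily peel off the largest Fibonacci term at each step:
2171: greatest Fibonacci not exceeding it is 1597, leaving 574
574: greatest Fibonacci not exceeding it is 377, leaving 197
197: greatest Fibonacci not exceeding it is 144, leaving 53
53: greatest Fibonacci not exceeding it is 34, leaving 19
19: greatest Fibonacci not exceeding it is 13, leaving 6
6: greatest Fibonacci not exceeding it is 5, leaving 1
1: greatest Fibonacci not exceeding it is 1, leaving 0

1597 + 377 + 144 + 34 + 13 + 5 + 1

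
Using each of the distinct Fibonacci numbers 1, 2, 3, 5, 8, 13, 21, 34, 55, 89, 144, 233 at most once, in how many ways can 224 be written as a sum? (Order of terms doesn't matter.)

Starting from the Zeckendorf form and repeatedly splitting a term F_k into F_{k−1} + F_{k−2} (when neither is already used) reaches every representation.
224 = 144+55+21+3+1 = 144+55+13+8+3+1 = 144+34+21+13+8+3+1 = … (1 more), for 4 in all.

4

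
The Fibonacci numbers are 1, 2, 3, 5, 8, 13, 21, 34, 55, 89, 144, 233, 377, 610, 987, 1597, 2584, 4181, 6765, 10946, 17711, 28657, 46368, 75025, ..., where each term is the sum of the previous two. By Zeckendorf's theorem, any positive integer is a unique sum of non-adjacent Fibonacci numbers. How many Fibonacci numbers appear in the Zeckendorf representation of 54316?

7

take 46368 (≤ 54316); 54316 − 46368 = 7948
take 6765 (≤ 7948); 7948 − 6765 = 1183
take 987 (≤ 1183); 1183 − 987 = 196
take 144 (≤ 196); 196 − 144 = 52
take 34 (≤ 52); 52 − 34 = 18
take 13 (≤ 18); 18 − 13 = 5
take 5 (≤ 5); 5 − 5 = 0
54316 = 46368 + 6765 + 987 + 144 + 34 + 13 + 5, which has 7 terms.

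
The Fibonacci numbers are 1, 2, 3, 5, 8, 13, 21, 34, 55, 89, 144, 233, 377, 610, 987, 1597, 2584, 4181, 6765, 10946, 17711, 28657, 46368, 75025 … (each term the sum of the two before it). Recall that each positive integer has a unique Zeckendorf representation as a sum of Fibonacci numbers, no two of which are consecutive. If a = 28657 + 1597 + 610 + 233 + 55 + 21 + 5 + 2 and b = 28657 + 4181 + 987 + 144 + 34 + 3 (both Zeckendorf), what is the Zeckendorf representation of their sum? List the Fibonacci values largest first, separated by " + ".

The two numbers are 31180 and 34006, so their sum is 65186.
Repeatedly subtract the largest Fibonacci number that fits:
65186: greatest Fibonacci not exceeding it is 46368, leaving 18818
18818: greatest Fibonacci not exceeding it is 17711, leaving 1107
1107: greatest Fibonacci not exceeding it is 987, leaving 120
120: greatest Fibonacci not exceeding it is 89, leaving 31
31: greatest Fibonacci not exceeding it is 21, leaving 10
10: greatest Fibonacci not exceeding it is 8, leaving 2
2: greatest Fibonacci not exceeding it is 2, leaving 0

46368 + 17711 + 987 + 89 + 21 + 8 + 2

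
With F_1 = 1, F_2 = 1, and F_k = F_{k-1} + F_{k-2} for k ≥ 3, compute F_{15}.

610

Iterating the recurrence up to F_{8} = 21 and F_{7} = 13:
F_{9} = F_{8} + F_{7} = 21 + 13 = 34
F_{10} = F_{9} + F_{8} = 34 + 21 = 55
F_{11} = F_{10} + F_{9} = 55 + 34 = 89
F_{12} = F_{11} + F_{10} = 89 + 55 = 144
F_{13} = F_{12} + F_{11} = 144 + 89 = 233
F_{14} = F_{13} + F_{12} = 233 + 144 = 377
F_{15} = F_{14} + F_{13} = 377 + 233 = 610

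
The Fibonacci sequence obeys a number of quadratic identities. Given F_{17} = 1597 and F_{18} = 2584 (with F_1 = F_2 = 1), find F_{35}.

By F_{2k+1} = F_k² + F_{k+1}²: F_{35} = 1597² + 2584² = 2550409 + 6677056 = 9227465.

9227465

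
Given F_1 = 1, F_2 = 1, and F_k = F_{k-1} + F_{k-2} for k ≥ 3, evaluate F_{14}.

377

Iterating the recurrence up to F_{9} = 34 and F_{8} = 21:
F_{10} = F_{9} + F_{8} = 34 + 21 = 55
F_{11} = F_{10} + F_{9} = 55 + 34 = 89
F_{12} = F_{11} + F_{10} = 89 + 55 = 144
F_{13} = F_{12} + F_{11} = 144 + 89 = 233
F_{14} = F_{13} + F_{12} = 233 + 144 = 377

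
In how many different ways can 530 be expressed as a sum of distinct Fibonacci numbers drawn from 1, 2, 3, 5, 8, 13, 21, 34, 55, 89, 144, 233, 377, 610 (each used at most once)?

Each representation comes from the Zeckendorf form by replacing some F_k with F_{k−1} + F_{k−2} where possible.
530 = 377+144+8+1 = 377+144+5+3+1 = 377+89+55+8+1 = 377+89+55+5+3+1 = 377+89+34+21+8+1 = … (7 more), for 12 in all.

12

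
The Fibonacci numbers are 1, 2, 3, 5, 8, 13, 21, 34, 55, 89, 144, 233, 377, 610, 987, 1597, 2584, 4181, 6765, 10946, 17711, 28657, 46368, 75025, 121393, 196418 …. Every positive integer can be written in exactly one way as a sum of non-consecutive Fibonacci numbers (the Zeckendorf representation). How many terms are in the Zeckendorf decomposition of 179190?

8

Greedily peel off the largest Fibonacci term at each step:
take 121393 (≤ 179190); 179190 − 121393 = 57797
take 46368 (≤ 57797); 57797 − 46368 = 11429
take 10946 (≤ 11429); 11429 − 10946 = 483
take 377 (≤ 483); 483 − 377 = 106
take 89 (≤ 106); 106 − 89 = 17
take 13 (≤ 17); 17 − 13 = 4
take 3 (≤ 4); 4 − 3 = 1
take 1 (≤ 1); 1 − 1 = 0
179190 = 121393 + 46368 + 10946 + 377 + 89 + 13 + 3 + 1, which has 8 terms.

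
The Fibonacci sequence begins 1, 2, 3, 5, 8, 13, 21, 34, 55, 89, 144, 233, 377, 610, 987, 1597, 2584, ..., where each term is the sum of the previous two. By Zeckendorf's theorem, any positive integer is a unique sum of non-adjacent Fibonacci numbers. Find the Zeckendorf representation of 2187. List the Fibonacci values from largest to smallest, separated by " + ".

Repeatedly subtract the largest Fibonacci number that fits:
2187: greatest Fibonacci not exceeding it is 1597, leaving 590
590: greatest Fibonacci not exceeding it is 377, leaving 213
213: greatest Fibonacci not exceeding it is 144, leaving 69
69: greatest Fibonacci not exceeding it is 55, leaving 14
14: greatest Fibonacci not exceeding it is 13, leaving 1
1: greatest Fibonacci not exceeding it is 1, leaving 0
So 2187 = 1597 + 377 + 144 + 55 + 13 + 1, with no two terms consecutive in the sequence.

1597 + 377 + 144 + 55 + 13 + 1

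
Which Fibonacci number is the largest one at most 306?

233 ≤ 306 < 377, so the largest Fibonacci number not exceeding 306 is 233.

233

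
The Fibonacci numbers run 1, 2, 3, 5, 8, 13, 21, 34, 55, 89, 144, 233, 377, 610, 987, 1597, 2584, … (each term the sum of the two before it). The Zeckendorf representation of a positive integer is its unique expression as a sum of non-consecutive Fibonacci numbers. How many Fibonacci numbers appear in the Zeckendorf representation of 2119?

4

Greedy algorithm:
2119 − 1597 = 522
522 − 377 = 145
145 − 144 = 1
1 − 1 = 0
2119 = 1597 + 377 + 144 + 1, which has 4 terms.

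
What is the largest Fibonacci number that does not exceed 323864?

317811

317811 ≤ 323864 < 514229, so the largest Fibonacci number not exceeding 323864 is 317811.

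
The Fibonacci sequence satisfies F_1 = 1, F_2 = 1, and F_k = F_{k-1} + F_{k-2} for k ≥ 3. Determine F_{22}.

Iterating the recurrence up to F_{16} = 987 and F_{15} = 610:
F_{17} = F_{16} + F_{15} = 987 + 610 = 1597
F_{18} = F_{17} + F_{16} = 1597 + 987 = 2584
F_{19} = F_{18} + F_{17} = 2584 + 1597 = 4181
F_{20} = F_{19} + F_{18} = 4181 + 2584 = 6765
F_{21} = F_{20} + F_{19} = 6765 + 4181 = 10946
F_{22} = F_{21} + F_{20} = 10946 + 6765 = 17711

17711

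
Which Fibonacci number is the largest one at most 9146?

6765

6765 ≤ 9146 < 10946, so the largest Fibonacci number not exceeding 9146 is 6765.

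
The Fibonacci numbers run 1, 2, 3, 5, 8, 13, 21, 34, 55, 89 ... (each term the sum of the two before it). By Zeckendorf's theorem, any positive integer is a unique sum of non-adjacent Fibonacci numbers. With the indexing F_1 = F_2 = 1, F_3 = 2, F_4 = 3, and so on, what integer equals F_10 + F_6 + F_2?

F_10 + F_6 + F_2 = 55 + 8 + 1 = 64.

64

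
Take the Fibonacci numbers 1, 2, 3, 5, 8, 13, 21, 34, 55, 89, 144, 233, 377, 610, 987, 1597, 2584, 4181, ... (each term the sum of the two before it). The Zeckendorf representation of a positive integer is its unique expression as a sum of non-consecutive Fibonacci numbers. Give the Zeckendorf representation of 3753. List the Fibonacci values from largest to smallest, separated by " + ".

3753: greatest Fibonacci not exceeding it is 2584, leaving 1169
1169: greatest Fibonacci not exceeding it is 987, leaving 182
182: greatest Fibonacci not exceeding it is 144, leaving 38
38: greatest Fibonacci not exceeding it is 34, leaving 4
4: greatest Fibonacci not exceeding it is 3, leaving 1
1: greatest Fibonacci not exceeding it is 1, leaving 0
So 3753 = 2584 + 987 + 144 + 34 + 3 + 1, with no two terms consecutive in the sequence.

2584 + 987 + 144 + 34 + 3 + 1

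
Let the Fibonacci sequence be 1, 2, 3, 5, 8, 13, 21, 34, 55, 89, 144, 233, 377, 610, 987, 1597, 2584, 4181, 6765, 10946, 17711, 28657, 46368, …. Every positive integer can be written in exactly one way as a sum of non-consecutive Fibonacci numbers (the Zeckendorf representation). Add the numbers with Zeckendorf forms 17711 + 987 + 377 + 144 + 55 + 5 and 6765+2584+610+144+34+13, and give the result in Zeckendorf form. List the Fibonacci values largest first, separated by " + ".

The two numbers are 19279 and 10150, so their sum is 29429.
Repeatedly subtract the largest Fibonacci number that fits:
29429 − 28657 = 772
772 − 610 = 162
162 − 144 = 18
18 − 13 = 5
5 − 5 = 0

28657 + 610 + 144 + 13 + 5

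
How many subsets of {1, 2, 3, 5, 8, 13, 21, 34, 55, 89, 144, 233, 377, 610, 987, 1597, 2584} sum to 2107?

24

Starting from the Zeckendorf form and repeatedly splitting a term F_k into F_{k−1} + F_{k−2} (when neither is already used) reaches every representation.
2107 = 1597+377+89+34+8+2 = 1597+377+89+34+5+3+2 = 1597+377+89+21+13+8+2 = 1597+233+144+89+34+8+2 = 987+610+377+89+34+8+2 = … (19 more), for 24 in all.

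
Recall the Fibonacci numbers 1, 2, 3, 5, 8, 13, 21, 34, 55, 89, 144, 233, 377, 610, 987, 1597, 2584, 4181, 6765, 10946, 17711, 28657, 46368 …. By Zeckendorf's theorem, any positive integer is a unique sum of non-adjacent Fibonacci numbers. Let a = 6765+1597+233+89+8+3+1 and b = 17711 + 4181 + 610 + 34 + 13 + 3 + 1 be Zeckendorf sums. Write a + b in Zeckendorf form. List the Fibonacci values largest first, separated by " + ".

28657 + 2584 + 8

The two numbers are 8696 and 22553, so their sum is 31249.
28657 ≤ 31249 < 46368, so take 28657; remainder 2592
2584 ≤ 2592 < 4181, so take 2584; remainder 8
8 ≤ 8 < 13, so take 8; remainder 0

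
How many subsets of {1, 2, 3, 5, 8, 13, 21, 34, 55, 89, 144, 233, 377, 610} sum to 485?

Starting from the Zeckendorf form and repeatedly splitting a term F_k into F_{k−1} + F_{k−2} (when neither is already used) reaches every representation.
485 = 377+89+13+5+1 = 377+89+13+3+2+1 = 377+55+34+13+5+1 = 233+144+89+13+5+1 = … (10 more), for 14 in all.

14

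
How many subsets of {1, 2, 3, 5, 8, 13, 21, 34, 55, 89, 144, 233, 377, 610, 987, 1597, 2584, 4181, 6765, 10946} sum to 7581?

Each representation comes from the Zeckendorf form by replacing some F_k with F_{k−1} + F_{k−2} where possible.
7581 = 6765+610+144+55+5+2 = 6765+610+144+34+21+5+2 = 6765+377+233+144+55+5+2 = 4181+2584+610+144+55+5+2 = 6765+610+144+34+13+8+5+2 = … (25 more), for 30 in all.

30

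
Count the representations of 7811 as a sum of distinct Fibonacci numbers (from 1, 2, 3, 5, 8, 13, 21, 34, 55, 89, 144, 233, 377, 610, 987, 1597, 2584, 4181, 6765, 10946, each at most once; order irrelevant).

30

Starting from the Zeckendorf form and repeatedly splitting a term F_k into F_{k−1} + F_{k−2} (when neither is already used) reaches every representation.
7811 = 6765+987+55+3+1 = 6765+987+34+21+3+1 = 6765+610+377+55+3+1 = … (27 more), for 30 in all.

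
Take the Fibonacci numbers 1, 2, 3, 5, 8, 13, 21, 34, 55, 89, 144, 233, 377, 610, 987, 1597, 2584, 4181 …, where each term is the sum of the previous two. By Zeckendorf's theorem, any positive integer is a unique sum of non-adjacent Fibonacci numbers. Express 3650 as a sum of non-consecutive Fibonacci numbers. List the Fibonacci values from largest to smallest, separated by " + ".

2584 + 987 + 55 + 21 + 3

Greedy algorithm:
subtract 2584 from 3650: 1066 remains
subtract 987 from 1066: 79 remains
subtract 55 from 79: 24 remains
subtract 21 from 24: 3 remains
subtract 3 from 3: 0 remains
So 3650 = 2584 + 987 + 55 + 21 + 3, with no two terms consecutive in the sequence.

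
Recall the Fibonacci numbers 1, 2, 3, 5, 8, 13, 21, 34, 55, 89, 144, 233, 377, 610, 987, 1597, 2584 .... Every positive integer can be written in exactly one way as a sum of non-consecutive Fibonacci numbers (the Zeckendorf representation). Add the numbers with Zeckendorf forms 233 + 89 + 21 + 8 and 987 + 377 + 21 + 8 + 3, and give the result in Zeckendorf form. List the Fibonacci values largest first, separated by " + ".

The two numbers are 351 and 1396, so their sum is 1747.
1747: greatest Fibonacci not exceeding it is 1597, leaving 150
150: greatest Fibonacci not exceeding it is 144, leaving 6
6: greatest Fibonacci not exceeding it is 5, leaving 1
1: greatest Fibonacci not exceeding it is 1, leaving 0

1597 + 144 + 5 + 1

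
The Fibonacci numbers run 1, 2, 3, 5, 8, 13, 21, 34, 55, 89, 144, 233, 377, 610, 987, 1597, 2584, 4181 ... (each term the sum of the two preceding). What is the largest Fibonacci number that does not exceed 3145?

2584

2584 ≤ 3145 < 4181, so the largest Fibonacci number not exceeding 3145 is 2584.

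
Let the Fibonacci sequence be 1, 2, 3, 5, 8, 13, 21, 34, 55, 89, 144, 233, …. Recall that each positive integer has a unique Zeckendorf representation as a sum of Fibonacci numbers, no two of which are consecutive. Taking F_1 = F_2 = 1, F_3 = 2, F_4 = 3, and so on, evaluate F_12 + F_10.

199

F_12 + F_10 = 144 + 55 = 199.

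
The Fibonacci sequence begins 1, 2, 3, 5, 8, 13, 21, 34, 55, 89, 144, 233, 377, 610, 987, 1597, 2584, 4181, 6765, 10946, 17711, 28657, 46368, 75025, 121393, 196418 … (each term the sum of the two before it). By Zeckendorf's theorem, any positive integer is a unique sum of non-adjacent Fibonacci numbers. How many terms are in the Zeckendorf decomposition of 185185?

8

Repeatedly subtract the largest Fibonacci number that fits:
subtract 121393 from 185185: 63792 remains
subtract 46368 from 63792: 17424 remains
subtract 10946 from 17424: 6478 remains
subtract 4181 from 6478: 2297 remains
subtract 1597 from 2297: 700 remains
subtract 610 from 700: 90 remains
subtract 89 from 90: 1 remains
subtract 1 from 1: 0 remains
185185 = 121393 + 46368 + 10946 + 4181 + 1597 + 610 + 89 + 1, which has 8 terms.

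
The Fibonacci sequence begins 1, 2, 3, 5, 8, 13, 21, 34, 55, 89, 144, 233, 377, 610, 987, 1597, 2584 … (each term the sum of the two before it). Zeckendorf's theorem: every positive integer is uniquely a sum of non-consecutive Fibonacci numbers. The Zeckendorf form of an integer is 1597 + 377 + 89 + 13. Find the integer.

1597 + 377 + 89 + 13 = 2076.

2076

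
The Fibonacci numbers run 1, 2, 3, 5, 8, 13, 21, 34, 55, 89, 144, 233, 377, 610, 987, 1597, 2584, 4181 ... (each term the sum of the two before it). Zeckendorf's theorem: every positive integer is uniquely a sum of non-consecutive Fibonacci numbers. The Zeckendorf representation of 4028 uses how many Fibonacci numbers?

7

largest Fibonacci ≤ 4028 is 2584; 4028 − 2584 = 1444
largest Fibonacci ≤ 1444 is 987; 1444 − 987 = 457
largest Fibonacci ≤ 457 is 377; 457 − 377 = 80
largest Fibonacci ≤ 80 is 55; 80 − 55 = 25
largest Fibonacci ≤ 25 is 21; 25 − 21 = 4
largest Fibonacci ≤ 4 is 3; 4 − 3 = 1
largest Fibonacci ≤ 1 is 1; 1 − 1 = 0
4028 = 2584 + 987 + 377 + 55 + 21 + 3 + 1, which has 7 terms.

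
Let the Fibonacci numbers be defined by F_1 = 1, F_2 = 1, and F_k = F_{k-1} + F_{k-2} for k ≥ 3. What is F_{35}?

Iterating the recurrence up to F_{28} = 317811 and F_{27} = 196418:
F_{29} = F_{28} + F_{27} = 317811 + 196418 = 514229
F_{30} = F_{29} + F_{28} = 514229 + 317811 = 832040
F_{31} = F_{30} + F_{29} = 832040 + 514229 = 1346269
F_{32} = F_{31} + F_{30} = 1346269 + 832040 = 2178309
F_{33} = F_{32} + F_{31} = 2178309 + 1346269 = 3524578
F_{34} = F_{33} + F_{32} = 3524578 + 2178309 = 5702887
F_{35} = F_{34} + F_{33} = 5702887 + 3524578 = 9227465

9227465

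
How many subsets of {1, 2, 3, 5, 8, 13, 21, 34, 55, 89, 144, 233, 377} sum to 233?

233 = 233 = 144+89 = 144+55+34 = 144+55+21+13 = 144+55+21+8+5 = … (1 more), for 6 in all.

6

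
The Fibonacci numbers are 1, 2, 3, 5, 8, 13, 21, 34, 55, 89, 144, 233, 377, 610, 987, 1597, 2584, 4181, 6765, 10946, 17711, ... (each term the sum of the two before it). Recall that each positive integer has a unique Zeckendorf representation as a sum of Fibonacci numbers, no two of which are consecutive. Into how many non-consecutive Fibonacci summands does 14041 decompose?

7

take 10946 (≤ 14041); 14041 − 10946 = 3095
take 2584 (≤ 3095); 3095 − 2584 = 511
take 377 (≤ 511); 511 − 377 = 134
take 89 (≤ 134); 134 − 89 = 45
take 34 (≤ 45); 45 − 34 = 11
take 8 (≤ 11); 11 − 8 = 3
take 3 (≤ 3); 3 − 3 = 0
14041 = 10946 + 2584 + 377 + 89 + 34 + 8 + 3, which has 7 terms.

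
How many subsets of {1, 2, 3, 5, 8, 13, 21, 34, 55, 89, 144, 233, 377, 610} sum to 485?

14

485 = 377+89+13+5+1 = 377+89+13+3+2+1 = 377+55+34+13+5+1 = 233+144+89+13+5+1 = … (10 more), for 14 in all.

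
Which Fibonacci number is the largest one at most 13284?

10946

10946 ≤ 13284 < 17711, so the largest Fibonacci number not exceeding 13284 is 10946.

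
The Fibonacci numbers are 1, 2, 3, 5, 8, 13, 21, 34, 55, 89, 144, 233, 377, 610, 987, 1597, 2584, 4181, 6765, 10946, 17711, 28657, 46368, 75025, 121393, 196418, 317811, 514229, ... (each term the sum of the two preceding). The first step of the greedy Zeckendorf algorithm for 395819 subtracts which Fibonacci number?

317811 ≤ 395819 < 514229, so the largest Fibonacci number not exceeding 395819 is 317811.

317811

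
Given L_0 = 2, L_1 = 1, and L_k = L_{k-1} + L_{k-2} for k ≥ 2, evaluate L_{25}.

167761

Iterating the recurrence up to L_{19} = 9349 and L_{18} = 5778:
L_{20} = L_{19} + L_{18} = 9349 + 5778 = 15127
L_{21} = L_{20} + L_{19} = 15127 + 9349 = 24476
L_{22} = L_{21} + L_{20} = 24476 + 15127 = 39603
L_{23} = L_{22} + L_{21} = 39603 + 24476 = 64079
L_{24} = L_{23} + L_{22} = 64079 + 39603 = 103682
L_{25} = L_{24} + L_{23} = 103682 + 64079 = 167761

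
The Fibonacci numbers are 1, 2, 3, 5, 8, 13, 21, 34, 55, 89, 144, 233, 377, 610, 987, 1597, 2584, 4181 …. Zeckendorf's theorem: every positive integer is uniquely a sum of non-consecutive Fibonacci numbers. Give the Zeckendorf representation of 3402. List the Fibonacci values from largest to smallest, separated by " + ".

Repeatedly subtract the largest Fibonacci number that fits:
3402 − 2584 = 818
818 − 610 = 208
208 − 144 = 64
64 − 55 = 9
9 − 8 = 1
1 − 1 = 0
So 3402 = 2584 + 610 + 144 + 55 + 8 + 1, with no two terms consecutive in the sequence.

2584 + 610 + 144 + 55 + 8 + 1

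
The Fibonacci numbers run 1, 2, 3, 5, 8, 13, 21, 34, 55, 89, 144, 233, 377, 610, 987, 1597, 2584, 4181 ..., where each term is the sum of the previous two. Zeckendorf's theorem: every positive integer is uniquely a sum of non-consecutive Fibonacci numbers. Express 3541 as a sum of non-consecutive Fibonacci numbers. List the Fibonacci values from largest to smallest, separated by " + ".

Greedy algorithm:
take 2584 (≤ 3541); 3541 − 2584 = 957
take 610 (≤ 957); 957 − 610 = 347
take 233 (≤ 347); 347 − 233 = 114
take 89 (≤ 114); 114 − 89 = 25
take 21 (≤ 25); 25 − 21 = 4
take 3 (≤ 4); 4 − 3 = 1
take 1 (≤ 1); 1 − 1 = 0
So 3541 = 2584 + 610 + 233 + 89 + 21 + 3 + 1, with no two terms consecutive in the sequence.

2584 + 610 + 233 + 89 + 21 + 3 + 1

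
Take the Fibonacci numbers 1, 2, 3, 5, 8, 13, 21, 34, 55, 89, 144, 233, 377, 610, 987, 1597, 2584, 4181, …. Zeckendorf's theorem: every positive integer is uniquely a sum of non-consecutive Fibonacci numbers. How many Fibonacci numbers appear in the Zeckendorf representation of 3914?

subtract 2584 from 3914: 1330 remains
subtract 987 from 1330: 343 remains
subtract 233 from 343: 110 remains
subtract 89 from 110: 21 remains
subtract 21 from 21: 0 remains
3914 = 2584 + 987 + 233 + 89 + 21, which has 5 terms.

5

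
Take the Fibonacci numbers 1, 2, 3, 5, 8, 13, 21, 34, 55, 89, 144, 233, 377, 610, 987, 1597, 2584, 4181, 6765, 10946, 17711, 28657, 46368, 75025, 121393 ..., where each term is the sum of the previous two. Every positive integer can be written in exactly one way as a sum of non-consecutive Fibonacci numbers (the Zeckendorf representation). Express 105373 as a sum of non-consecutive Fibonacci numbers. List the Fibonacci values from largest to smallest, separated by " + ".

75025 + 28657 + 1597 + 89 + 5

Repeatedly subtract the largest Fibonacci number that fits:
take 75025 (≤ 105373); 105373 − 75025 = 30348
take 28657 (≤ 30348); 30348 − 28657 = 1691
take 1597 (≤ 1691); 1691 − 1597 = 94
take 89 (≤ 94); 94 − 89 = 5
take 5 (≤ 5); 5 − 5 = 0
So 105373 = 75025 + 28657 + 1597 + 89 + 5, with no two terms consecutive in the sequence.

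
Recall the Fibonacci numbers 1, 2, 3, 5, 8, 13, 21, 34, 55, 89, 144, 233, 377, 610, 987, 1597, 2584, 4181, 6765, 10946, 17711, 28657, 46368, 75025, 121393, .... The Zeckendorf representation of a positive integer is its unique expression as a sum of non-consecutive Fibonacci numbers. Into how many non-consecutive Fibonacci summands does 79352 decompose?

Greedy algorithm:
79352 − 75025 = 4327
4327 − 4181 = 146
146 − 144 = 2
2 − 2 = 0
79352 = 75025 + 4181 + 144 + 2, which has 4 terms.

4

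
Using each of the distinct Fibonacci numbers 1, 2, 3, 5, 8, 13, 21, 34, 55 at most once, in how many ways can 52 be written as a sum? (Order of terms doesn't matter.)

4

Each representation comes from the Zeckendorf form by replacing some F_k with F_{k−1} + F_{k−2} where possible.
52 = 34+13+5 = 34+13+3+2 = 34+8+5+3+2 = 21+13+8+5+3+2 — 4 representations.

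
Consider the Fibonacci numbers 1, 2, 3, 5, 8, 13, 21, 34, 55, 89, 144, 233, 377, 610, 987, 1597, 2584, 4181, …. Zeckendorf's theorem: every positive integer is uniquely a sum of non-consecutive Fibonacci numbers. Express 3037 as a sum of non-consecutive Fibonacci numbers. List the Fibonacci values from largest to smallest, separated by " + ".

2584 + 377 + 55 + 21

3037 − 2584 = 453
453 − 377 = 76
76 − 55 = 21
21 − 21 = 0
So 3037 = 2584 + 377 + 55 + 21, with no two terms consecutive in the sequence.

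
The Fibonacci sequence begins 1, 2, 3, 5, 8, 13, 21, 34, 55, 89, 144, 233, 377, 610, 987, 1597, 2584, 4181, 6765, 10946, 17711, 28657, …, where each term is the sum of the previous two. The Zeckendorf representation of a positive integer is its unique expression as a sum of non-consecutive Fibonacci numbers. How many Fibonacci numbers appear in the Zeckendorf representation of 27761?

6

27761 − 17711 = 10050
10050 − 6765 = 3285
3285 − 2584 = 701
701 − 610 = 91
91 − 89 = 2
2 − 2 = 0
27761 = 17711 + 6765 + 2584 + 610 + 89 + 2, which has 6 terms.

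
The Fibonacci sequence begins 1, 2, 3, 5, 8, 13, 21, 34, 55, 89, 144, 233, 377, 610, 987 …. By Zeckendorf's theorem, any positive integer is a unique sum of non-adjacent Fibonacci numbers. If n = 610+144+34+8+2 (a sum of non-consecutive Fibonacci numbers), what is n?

798

610+144+34+8+2 = 798.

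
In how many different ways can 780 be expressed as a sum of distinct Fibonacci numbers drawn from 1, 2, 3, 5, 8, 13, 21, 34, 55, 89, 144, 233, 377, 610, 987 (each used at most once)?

20

Each representation comes from the Zeckendorf form by replacing some F_k with F_{k−1} + F_{k−2} where possible.
780 = 610+144+21+5 = 610+144+21+3+2 = 610+144+13+8+5 = 610+89+55+21+5 = … (16 more), for 20 in all.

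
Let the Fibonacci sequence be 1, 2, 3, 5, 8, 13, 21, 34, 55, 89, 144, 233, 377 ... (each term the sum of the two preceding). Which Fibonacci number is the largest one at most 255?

233

233 ≤ 255 < 377, so the largest Fibonacci number not exceeding 255 is 233.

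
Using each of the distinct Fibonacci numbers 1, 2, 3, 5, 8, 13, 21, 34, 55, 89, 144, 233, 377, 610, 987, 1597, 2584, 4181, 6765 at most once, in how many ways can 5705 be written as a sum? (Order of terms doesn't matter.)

Starting from the Zeckendorf form and repeatedly splitting a term F_k into F_{k−1} + F_{k−2} (when neither is already used) reaches every representation.
5705 = 4181+987+377+144+13+3 = 4181+987+377+144+13+2+1 = 4181+987+377+144+8+5+3 = … (53 more), for 56 in all.

56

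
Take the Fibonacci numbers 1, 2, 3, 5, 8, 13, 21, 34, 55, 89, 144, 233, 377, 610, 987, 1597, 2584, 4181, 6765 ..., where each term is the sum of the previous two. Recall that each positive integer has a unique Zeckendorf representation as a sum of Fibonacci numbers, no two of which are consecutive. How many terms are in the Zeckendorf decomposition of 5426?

largest Fibonacci ≤ 5426 is 4181; 5426 − 4181 = 1245
largest Fibonacci ≤ 1245 is 987; 1245 − 987 = 258
largest Fibonacci ≤ 258 is 233; 258 − 233 = 25
largest Fibonacci ≤ 25 is 21; 25 − 21 = 4
largest Fibonacci ≤ 4 is 3; 4 − 3 = 1
largest Fibonacci ≤ 1 is 1; 1 − 1 = 0
5426 = 4181 + 987 + 233 + 21 + 3 + 1, which has 6 terms.

6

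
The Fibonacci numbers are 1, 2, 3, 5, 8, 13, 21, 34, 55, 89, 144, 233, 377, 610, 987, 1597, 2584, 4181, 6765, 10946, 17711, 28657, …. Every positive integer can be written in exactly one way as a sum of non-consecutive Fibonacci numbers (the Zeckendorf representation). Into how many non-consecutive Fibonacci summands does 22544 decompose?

5

Repeatedly subtract the largest Fibonacci number that fits:
largest Fibonacci ≤ 22544 is 17711; 22544 − 17711 = 4833
largest Fibonacci ≤ 4833 is 4181; 4833 − 4181 = 652
largest Fibonacci ≤ 652 is 610; 652 − 610 = 42
largest Fibonacci ≤ 42 is 34; 42 − 34 = 8
largest Fibonacci ≤ 8 is 8; 8 − 8 = 0
22544 = 17711 + 4181 + 610 + 34 + 8, which has 5 terms.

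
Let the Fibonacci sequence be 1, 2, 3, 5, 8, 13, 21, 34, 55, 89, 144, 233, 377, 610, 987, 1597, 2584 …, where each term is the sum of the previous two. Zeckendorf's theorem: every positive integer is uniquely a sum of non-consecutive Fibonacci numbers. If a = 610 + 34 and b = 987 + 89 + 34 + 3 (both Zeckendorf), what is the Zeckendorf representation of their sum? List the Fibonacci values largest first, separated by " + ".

1597 + 144 + 13 + 3

The two numbers are 644 and 1113, so their sum is 1757.
Repeatedly subtract the largest Fibonacci number that fits:
subtract 1597 from 1757: 160 remains
subtract 144 from 160: 16 remains
subtract 13 from 16: 3 remains
subtract 3 from 3: 0 remains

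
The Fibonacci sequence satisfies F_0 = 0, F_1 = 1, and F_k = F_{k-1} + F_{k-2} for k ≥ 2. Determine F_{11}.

89

Iterating the recurrence up to F_{3} = 2 and F_{2} = 1:
F_{4} = F_{3} + F_{2} = 2 + 1 = 3
F_{5} = F_{4} + F_{3} = 3 + 2 = 5
F_{6} = F_{5} + F_{4} = 5 + 3 = 8
F_{7} = F_{6} + F_{5} = 8 + 5 = 13
F_{8} = F_{7} + F_{6} = 13 + 8 = 21
F_{9} = F_{8} + F_{7} = 21 + 13 = 34
F_{10} = F_{9} + F_{8} = 34 + 21 = 55
F_{11} = F_{10} + F_{9} = 55 + 34 = 89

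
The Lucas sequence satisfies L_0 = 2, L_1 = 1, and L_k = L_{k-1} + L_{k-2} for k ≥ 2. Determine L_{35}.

20633239

Iterating the recurrence up to L_{27} = 439204 and L_{26} = 271443:
L_{28} = L_{27} + L_{26} = 439204 + 271443 = 710647
L_{29} = L_{28} + L_{27} = 710647 + 439204 = 1149851
L_{30} = L_{29} + L_{28} = 1149851 + 710647 = 1860498
L_{31} = L_{30} + L_{29} = 1860498 + 1149851 = 3010349
L_{32} = L_{31} + L_{30} = 3010349 + 1860498 = 4870847
L_{33} = L_{32} + L_{31} = 4870847 + 3010349 = 7881196
L_{34} = L_{33} + L_{32} = 7881196 + 4870847 = 12752043
L_{35} = L_{34} + L_{33} = 12752043 + 7881196 = 20633239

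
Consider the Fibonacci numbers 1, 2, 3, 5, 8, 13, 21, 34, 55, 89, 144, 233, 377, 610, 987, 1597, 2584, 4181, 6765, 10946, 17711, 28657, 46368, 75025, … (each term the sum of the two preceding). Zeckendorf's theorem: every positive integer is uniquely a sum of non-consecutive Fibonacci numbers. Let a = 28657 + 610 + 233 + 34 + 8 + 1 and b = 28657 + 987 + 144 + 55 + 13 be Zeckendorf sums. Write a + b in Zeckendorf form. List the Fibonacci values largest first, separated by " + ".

46368 + 10946 + 1597 + 377 + 89 + 21 + 1

The two numbers are 29543 and 29856, so their sum is 59399.
Repeatedly subtract the largest Fibonacci number that fits:
take 46368 (≤ 59399); 59399 − 46368 = 13031
take 10946 (≤ 13031); 13031 − 10946 = 2085
take 1597 (≤ 2085); 2085 − 1597 = 488
take 377 (≤ 488); 488 − 377 = 111
take 89 (≤ 111); 111 − 89 = 22
take 21 (≤ 22); 22 − 21 = 1
take 1 (≤ 1); 1 − 1 = 0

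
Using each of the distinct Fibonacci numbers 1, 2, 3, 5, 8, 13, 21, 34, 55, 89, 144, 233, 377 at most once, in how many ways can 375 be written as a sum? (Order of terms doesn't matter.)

375 = 233+89+34+13+5+1 = 233+89+34+13+3+2+1 = 233+89+34+8+5+3+2+1 = 233+89+21+13+8+5+3+2+1 = … (2 more), for 6 in all.

6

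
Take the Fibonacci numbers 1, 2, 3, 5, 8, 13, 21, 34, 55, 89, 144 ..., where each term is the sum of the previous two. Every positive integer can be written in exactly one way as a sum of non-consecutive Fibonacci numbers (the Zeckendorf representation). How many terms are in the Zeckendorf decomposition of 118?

118 − 89 = 29
29 − 21 = 8
8 − 8 = 0
118 = 89 + 21 + 8, which has 3 terms.

3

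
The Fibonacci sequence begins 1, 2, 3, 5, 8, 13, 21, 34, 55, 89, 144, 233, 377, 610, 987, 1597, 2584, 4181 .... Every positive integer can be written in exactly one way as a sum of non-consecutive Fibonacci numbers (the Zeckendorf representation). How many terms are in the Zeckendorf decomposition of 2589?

2

Greedily peel off the largest Fibonacci term at each step:
take 2584 (≤ 2589); 2589 − 2584 = 5
take 5 (≤ 5); 5 − 5 = 0
2589 = 2584 + 5, which has 2 terms.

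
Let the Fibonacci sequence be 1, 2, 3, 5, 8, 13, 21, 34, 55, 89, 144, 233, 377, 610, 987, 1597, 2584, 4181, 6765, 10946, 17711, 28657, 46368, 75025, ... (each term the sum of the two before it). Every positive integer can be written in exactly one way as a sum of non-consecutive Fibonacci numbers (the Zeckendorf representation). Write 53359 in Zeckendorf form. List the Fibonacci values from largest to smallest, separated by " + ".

46368 + 6765 + 144 + 55 + 21 + 5 + 1

Greedily peel off the largest Fibonacci term at each step:
take 46368 (≤ 53359); 53359 − 46368 = 6991
take 6765 (≤ 6991); 6991 − 6765 = 226
take 144 (≤ 226); 226 − 144 = 82
take 55 (≤ 82); 82 − 55 = 27
take 21 (≤ 27); 27 − 21 = 6
take 5 (≤ 6); 6 − 5 = 1
take 1 (≤ 1); 1 − 1 = 0
So 53359 = 46368 + 6765 + 144 + 55 + 21 + 5 + 1, with no two terms consecutive in the sequence.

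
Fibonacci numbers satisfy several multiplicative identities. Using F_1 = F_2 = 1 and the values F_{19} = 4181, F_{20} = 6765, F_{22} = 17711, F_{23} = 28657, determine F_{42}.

By the addition formula F_{m+n} = F_m F_{n+1} + F_{m−1} F_n with m=20, n=22: F_{42} = 6765·28657 + 4181·17711 = 193864605 + 74049691 = 267914296.

267914296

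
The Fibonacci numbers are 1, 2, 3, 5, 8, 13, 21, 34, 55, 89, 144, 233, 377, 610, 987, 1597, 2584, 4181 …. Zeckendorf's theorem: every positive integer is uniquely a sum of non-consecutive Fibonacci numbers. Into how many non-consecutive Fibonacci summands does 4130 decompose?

7

4130: greatest Fibonacci not exceeding it is 2584, leaving 1546
1546: greatest Fibonacci not exceeding it is 987, leaving 559
559: greatest Fibonacci not exceeding it is 377, leaving 182
182: greatest Fibonacci not exceeding it is 144, leaving 38
38: greatest Fibonacci not exceeding it is 34, leaving 4
4: greatest Fibonacci not exceeding it is 3, leaving 1
1: greatest Fibonacci not exceeding it is 1, leaving 0
4130 = 2584 + 987 + 377 + 144 + 34 + 3 + 1, which has 7 terms.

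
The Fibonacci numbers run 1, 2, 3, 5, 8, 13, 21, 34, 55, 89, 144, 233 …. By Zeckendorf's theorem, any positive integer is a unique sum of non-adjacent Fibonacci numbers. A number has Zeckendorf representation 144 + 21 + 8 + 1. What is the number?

174

144 + 21 + 8 + 1 = 174.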